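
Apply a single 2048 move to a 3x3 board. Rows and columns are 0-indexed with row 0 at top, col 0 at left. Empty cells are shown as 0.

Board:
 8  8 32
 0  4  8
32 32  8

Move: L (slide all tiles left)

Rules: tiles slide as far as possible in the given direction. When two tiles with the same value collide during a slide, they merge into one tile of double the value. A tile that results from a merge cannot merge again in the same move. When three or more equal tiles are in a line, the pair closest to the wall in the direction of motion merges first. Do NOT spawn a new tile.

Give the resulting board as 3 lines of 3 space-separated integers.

Answer: 16 32  0
 4  8  0
64  8  0

Derivation:
Slide left:
row 0: [8, 8, 32] -> [16, 32, 0]
row 1: [0, 4, 8] -> [4, 8, 0]
row 2: [32, 32, 8] -> [64, 8, 0]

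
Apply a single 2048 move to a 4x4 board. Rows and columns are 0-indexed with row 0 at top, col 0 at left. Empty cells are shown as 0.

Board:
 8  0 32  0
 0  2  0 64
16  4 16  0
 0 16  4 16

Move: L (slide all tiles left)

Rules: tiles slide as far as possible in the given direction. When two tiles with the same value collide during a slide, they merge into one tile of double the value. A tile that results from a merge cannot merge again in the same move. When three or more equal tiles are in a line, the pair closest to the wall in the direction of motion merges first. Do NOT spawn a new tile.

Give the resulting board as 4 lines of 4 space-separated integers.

Slide left:
row 0: [8, 0, 32, 0] -> [8, 32, 0, 0]
row 1: [0, 2, 0, 64] -> [2, 64, 0, 0]
row 2: [16, 4, 16, 0] -> [16, 4, 16, 0]
row 3: [0, 16, 4, 16] -> [16, 4, 16, 0]

Answer:  8 32  0  0
 2 64  0  0
16  4 16  0
16  4 16  0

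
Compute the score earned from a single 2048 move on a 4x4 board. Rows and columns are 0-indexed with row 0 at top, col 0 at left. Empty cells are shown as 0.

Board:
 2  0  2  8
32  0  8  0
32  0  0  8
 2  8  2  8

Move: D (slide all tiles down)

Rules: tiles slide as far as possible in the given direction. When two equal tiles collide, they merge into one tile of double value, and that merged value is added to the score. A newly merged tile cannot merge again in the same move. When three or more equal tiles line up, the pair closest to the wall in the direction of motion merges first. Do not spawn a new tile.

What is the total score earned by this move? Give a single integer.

Answer: 80

Derivation:
Slide down:
col 0: [2, 32, 32, 2] -> [0, 2, 64, 2]  score +64 (running 64)
col 1: [0, 0, 0, 8] -> [0, 0, 0, 8]  score +0 (running 64)
col 2: [2, 8, 0, 2] -> [0, 2, 8, 2]  score +0 (running 64)
col 3: [8, 0, 8, 8] -> [0, 0, 8, 16]  score +16 (running 80)
Board after move:
 0  0  0  0
 2  0  2  0
64  0  8  8
 2  8  2 16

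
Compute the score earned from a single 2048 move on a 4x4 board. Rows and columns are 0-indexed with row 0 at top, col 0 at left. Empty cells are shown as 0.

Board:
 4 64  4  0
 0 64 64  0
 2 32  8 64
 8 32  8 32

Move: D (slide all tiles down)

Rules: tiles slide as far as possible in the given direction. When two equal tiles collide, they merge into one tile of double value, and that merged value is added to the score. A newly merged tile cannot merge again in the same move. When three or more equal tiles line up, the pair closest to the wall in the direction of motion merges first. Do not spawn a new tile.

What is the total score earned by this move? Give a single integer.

Slide down:
col 0: [4, 0, 2, 8] -> [0, 4, 2, 8]  score +0 (running 0)
col 1: [64, 64, 32, 32] -> [0, 0, 128, 64]  score +192 (running 192)
col 2: [4, 64, 8, 8] -> [0, 4, 64, 16]  score +16 (running 208)
col 3: [0, 0, 64, 32] -> [0, 0, 64, 32]  score +0 (running 208)
Board after move:
  0   0   0   0
  4   0   4   0
  2 128  64  64
  8  64  16  32

Answer: 208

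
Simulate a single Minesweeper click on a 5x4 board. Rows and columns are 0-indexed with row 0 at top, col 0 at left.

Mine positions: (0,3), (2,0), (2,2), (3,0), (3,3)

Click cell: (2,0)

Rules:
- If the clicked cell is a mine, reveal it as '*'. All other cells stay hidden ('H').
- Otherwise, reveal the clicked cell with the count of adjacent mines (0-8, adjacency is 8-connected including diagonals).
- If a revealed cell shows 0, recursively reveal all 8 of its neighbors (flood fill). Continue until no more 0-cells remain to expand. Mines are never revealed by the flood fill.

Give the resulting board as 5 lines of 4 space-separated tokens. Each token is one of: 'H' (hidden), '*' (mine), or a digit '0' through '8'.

H H H H
H H H H
* H H H
H H H H
H H H H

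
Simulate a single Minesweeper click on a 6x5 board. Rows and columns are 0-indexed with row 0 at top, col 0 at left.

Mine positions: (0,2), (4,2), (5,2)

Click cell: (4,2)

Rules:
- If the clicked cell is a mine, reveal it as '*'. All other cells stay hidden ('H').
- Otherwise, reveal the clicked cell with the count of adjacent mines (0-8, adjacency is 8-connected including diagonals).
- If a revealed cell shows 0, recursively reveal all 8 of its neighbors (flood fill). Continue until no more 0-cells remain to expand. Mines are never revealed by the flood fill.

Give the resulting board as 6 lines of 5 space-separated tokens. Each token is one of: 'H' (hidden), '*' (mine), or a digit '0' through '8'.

H H H H H
H H H H H
H H H H H
H H H H H
H H * H H
H H H H H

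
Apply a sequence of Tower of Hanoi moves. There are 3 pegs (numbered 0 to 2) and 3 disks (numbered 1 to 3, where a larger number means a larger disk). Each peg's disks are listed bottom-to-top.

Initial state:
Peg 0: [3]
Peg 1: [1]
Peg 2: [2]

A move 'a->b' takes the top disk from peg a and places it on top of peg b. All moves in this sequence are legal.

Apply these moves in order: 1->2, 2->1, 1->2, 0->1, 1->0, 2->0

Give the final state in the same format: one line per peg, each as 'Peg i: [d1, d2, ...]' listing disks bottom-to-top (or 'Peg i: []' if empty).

Answer: Peg 0: [3, 1]
Peg 1: []
Peg 2: [2]

Derivation:
After move 1 (1->2):
Peg 0: [3]
Peg 1: []
Peg 2: [2, 1]

After move 2 (2->1):
Peg 0: [3]
Peg 1: [1]
Peg 2: [2]

After move 3 (1->2):
Peg 0: [3]
Peg 1: []
Peg 2: [2, 1]

After move 4 (0->1):
Peg 0: []
Peg 1: [3]
Peg 2: [2, 1]

After move 5 (1->0):
Peg 0: [3]
Peg 1: []
Peg 2: [2, 1]

After move 6 (2->0):
Peg 0: [3, 1]
Peg 1: []
Peg 2: [2]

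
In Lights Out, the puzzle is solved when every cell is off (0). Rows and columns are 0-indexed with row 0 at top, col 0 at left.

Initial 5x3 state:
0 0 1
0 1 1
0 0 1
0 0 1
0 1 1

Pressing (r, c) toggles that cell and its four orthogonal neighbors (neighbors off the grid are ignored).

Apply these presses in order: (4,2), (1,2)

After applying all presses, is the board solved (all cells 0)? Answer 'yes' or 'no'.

After press 1 at (4,2):
0 0 1
0 1 1
0 0 1
0 0 0
0 0 0

After press 2 at (1,2):
0 0 0
0 0 0
0 0 0
0 0 0
0 0 0

Lights still on: 0

Answer: yes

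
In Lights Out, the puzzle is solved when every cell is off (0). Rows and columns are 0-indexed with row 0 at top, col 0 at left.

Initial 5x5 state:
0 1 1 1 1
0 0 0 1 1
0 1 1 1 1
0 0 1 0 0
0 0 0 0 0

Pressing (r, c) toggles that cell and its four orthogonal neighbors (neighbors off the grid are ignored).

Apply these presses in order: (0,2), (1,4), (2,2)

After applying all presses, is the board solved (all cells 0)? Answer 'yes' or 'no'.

After press 1 at (0,2):
0 0 0 0 1
0 0 1 1 1
0 1 1 1 1
0 0 1 0 0
0 0 0 0 0

After press 2 at (1,4):
0 0 0 0 0
0 0 1 0 0
0 1 1 1 0
0 0 1 0 0
0 0 0 0 0

After press 3 at (2,2):
0 0 0 0 0
0 0 0 0 0
0 0 0 0 0
0 0 0 0 0
0 0 0 0 0

Lights still on: 0

Answer: yes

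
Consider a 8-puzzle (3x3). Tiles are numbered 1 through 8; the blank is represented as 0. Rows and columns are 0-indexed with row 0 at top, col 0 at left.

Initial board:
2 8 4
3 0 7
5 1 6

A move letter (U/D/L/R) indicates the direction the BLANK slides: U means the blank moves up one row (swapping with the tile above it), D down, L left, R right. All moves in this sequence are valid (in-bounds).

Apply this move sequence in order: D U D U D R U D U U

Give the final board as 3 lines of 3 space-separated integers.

Answer: 2 8 0
3 1 4
5 6 7

Derivation:
After move 1 (D):
2 8 4
3 1 7
5 0 6

After move 2 (U):
2 8 4
3 0 7
5 1 6

After move 3 (D):
2 8 4
3 1 7
5 0 6

After move 4 (U):
2 8 4
3 0 7
5 1 6

After move 5 (D):
2 8 4
3 1 7
5 0 6

After move 6 (R):
2 8 4
3 1 7
5 6 0

After move 7 (U):
2 8 4
3 1 0
5 6 7

After move 8 (D):
2 8 4
3 1 7
5 6 0

After move 9 (U):
2 8 4
3 1 0
5 6 7

After move 10 (U):
2 8 0
3 1 4
5 6 7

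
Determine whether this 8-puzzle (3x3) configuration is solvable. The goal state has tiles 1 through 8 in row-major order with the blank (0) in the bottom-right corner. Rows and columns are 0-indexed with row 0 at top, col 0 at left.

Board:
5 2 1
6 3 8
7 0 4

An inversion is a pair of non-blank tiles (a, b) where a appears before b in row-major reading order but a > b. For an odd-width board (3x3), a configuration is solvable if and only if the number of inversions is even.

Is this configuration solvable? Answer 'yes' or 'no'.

Answer: yes

Derivation:
Inversions (pairs i<j in row-major order where tile[i] > tile[j] > 0): 10
10 is even, so the puzzle is solvable.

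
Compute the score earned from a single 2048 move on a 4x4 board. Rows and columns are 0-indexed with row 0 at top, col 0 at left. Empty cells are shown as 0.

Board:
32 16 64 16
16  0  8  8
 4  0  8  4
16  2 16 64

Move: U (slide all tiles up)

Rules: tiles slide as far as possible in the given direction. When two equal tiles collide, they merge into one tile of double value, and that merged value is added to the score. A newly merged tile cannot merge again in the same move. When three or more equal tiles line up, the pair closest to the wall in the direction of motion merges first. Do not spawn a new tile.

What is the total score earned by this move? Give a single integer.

Slide up:
col 0: [32, 16, 4, 16] -> [32, 16, 4, 16]  score +0 (running 0)
col 1: [16, 0, 0, 2] -> [16, 2, 0, 0]  score +0 (running 0)
col 2: [64, 8, 8, 16] -> [64, 16, 16, 0]  score +16 (running 16)
col 3: [16, 8, 4, 64] -> [16, 8, 4, 64]  score +0 (running 16)
Board after move:
32 16 64 16
16  2 16  8
 4  0 16  4
16  0  0 64

Answer: 16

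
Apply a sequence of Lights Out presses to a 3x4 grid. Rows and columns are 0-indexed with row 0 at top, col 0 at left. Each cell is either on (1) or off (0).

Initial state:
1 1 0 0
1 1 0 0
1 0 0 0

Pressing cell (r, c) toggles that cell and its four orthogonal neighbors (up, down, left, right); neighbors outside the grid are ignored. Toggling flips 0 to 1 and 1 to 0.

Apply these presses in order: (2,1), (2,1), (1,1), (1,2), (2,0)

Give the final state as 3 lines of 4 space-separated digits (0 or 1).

Answer: 1 0 1 0
1 1 0 1
0 0 1 0

Derivation:
After press 1 at (2,1):
1 1 0 0
1 0 0 0
0 1 1 0

After press 2 at (2,1):
1 1 0 0
1 1 0 0
1 0 0 0

After press 3 at (1,1):
1 0 0 0
0 0 1 0
1 1 0 0

After press 4 at (1,2):
1 0 1 0
0 1 0 1
1 1 1 0

After press 5 at (2,0):
1 0 1 0
1 1 0 1
0 0 1 0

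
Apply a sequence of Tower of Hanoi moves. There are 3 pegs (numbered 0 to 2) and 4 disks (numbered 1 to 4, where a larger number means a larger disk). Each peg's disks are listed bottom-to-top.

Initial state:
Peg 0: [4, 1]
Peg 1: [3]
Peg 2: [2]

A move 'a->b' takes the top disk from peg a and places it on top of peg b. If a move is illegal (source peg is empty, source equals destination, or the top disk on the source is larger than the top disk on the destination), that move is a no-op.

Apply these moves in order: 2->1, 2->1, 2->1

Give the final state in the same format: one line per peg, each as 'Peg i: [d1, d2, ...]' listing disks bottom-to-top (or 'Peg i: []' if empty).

After move 1 (2->1):
Peg 0: [4, 1]
Peg 1: [3, 2]
Peg 2: []

After move 2 (2->1):
Peg 0: [4, 1]
Peg 1: [3, 2]
Peg 2: []

After move 3 (2->1):
Peg 0: [4, 1]
Peg 1: [3, 2]
Peg 2: []

Answer: Peg 0: [4, 1]
Peg 1: [3, 2]
Peg 2: []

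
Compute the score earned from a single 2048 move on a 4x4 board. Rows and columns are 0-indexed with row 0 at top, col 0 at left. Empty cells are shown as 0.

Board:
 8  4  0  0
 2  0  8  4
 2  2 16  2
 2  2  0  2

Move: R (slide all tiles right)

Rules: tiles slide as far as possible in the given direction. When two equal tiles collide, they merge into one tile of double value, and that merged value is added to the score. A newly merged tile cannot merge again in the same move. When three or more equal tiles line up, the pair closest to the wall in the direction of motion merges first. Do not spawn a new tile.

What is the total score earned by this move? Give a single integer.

Answer: 8

Derivation:
Slide right:
row 0: [8, 4, 0, 0] -> [0, 0, 8, 4]  score +0 (running 0)
row 1: [2, 0, 8, 4] -> [0, 2, 8, 4]  score +0 (running 0)
row 2: [2, 2, 16, 2] -> [0, 4, 16, 2]  score +4 (running 4)
row 3: [2, 2, 0, 2] -> [0, 0, 2, 4]  score +4 (running 8)
Board after move:
 0  0  8  4
 0  2  8  4
 0  4 16  2
 0  0  2  4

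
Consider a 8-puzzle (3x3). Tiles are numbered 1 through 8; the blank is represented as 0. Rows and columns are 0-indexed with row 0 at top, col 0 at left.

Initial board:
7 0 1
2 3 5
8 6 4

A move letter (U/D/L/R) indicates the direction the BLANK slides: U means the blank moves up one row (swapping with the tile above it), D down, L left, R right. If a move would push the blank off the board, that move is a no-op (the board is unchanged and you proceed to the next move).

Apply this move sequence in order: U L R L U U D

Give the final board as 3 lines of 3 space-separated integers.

Answer: 2 7 1
0 3 5
8 6 4

Derivation:
After move 1 (U):
7 0 1
2 3 5
8 6 4

After move 2 (L):
0 7 1
2 3 5
8 6 4

After move 3 (R):
7 0 1
2 3 5
8 6 4

After move 4 (L):
0 7 1
2 3 5
8 6 4

After move 5 (U):
0 7 1
2 3 5
8 6 4

After move 6 (U):
0 7 1
2 3 5
8 6 4

After move 7 (D):
2 7 1
0 3 5
8 6 4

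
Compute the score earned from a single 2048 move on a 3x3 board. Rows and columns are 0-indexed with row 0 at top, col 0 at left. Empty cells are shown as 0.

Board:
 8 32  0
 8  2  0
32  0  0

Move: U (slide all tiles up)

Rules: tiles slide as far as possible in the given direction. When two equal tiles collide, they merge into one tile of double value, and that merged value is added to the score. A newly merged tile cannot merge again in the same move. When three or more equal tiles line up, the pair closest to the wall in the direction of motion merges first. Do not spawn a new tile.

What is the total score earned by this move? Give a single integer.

Slide up:
col 0: [8, 8, 32] -> [16, 32, 0]  score +16 (running 16)
col 1: [32, 2, 0] -> [32, 2, 0]  score +0 (running 16)
col 2: [0, 0, 0] -> [0, 0, 0]  score +0 (running 16)
Board after move:
16 32  0
32  2  0
 0  0  0

Answer: 16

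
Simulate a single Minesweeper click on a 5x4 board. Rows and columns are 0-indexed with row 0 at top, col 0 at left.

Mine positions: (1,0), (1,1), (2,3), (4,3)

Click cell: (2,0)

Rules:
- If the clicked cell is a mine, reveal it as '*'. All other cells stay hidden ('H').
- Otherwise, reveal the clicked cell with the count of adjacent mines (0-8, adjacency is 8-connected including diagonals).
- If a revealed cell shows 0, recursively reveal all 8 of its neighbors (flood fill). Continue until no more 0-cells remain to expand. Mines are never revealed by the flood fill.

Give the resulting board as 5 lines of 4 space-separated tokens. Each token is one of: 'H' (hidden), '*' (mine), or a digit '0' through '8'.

H H H H
H H H H
2 H H H
H H H H
H H H H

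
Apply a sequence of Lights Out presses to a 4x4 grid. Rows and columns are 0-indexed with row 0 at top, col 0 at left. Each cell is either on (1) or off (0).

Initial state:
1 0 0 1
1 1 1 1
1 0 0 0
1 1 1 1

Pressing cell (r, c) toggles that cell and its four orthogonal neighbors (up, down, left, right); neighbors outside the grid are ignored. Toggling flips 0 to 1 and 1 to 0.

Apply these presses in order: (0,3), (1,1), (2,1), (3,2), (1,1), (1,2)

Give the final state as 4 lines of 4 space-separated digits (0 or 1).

Answer: 1 0 0 0
1 1 0 1
0 1 1 0
1 1 0 0

Derivation:
After press 1 at (0,3):
1 0 1 0
1 1 1 0
1 0 0 0
1 1 1 1

After press 2 at (1,1):
1 1 1 0
0 0 0 0
1 1 0 0
1 1 1 1

After press 3 at (2,1):
1 1 1 0
0 1 0 0
0 0 1 0
1 0 1 1

After press 4 at (3,2):
1 1 1 0
0 1 0 0
0 0 0 0
1 1 0 0

After press 5 at (1,1):
1 0 1 0
1 0 1 0
0 1 0 0
1 1 0 0

After press 6 at (1,2):
1 0 0 0
1 1 0 1
0 1 1 0
1 1 0 0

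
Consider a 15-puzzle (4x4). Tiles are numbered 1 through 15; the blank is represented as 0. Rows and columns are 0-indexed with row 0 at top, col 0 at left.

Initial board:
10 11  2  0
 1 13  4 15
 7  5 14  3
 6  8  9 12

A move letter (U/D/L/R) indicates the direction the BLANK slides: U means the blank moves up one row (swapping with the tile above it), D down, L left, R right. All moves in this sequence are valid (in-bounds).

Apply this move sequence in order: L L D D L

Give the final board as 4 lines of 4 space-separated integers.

Answer: 10 13 11  2
 1  5  4 15
 0  7 14  3
 6  8  9 12

Derivation:
After move 1 (L):
10 11  0  2
 1 13  4 15
 7  5 14  3
 6  8  9 12

After move 2 (L):
10  0 11  2
 1 13  4 15
 7  5 14  3
 6  8  9 12

After move 3 (D):
10 13 11  2
 1  0  4 15
 7  5 14  3
 6  8  9 12

After move 4 (D):
10 13 11  2
 1  5  4 15
 7  0 14  3
 6  8  9 12

After move 5 (L):
10 13 11  2
 1  5  4 15
 0  7 14  3
 6  8  9 12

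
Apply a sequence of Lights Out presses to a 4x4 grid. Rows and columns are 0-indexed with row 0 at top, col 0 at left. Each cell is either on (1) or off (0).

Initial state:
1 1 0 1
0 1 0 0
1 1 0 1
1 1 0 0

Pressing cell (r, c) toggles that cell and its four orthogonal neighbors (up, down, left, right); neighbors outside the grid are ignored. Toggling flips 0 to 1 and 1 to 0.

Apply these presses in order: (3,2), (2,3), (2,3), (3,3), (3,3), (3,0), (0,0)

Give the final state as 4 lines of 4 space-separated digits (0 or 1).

After press 1 at (3,2):
1 1 0 1
0 1 0 0
1 1 1 1
1 0 1 1

After press 2 at (2,3):
1 1 0 1
0 1 0 1
1 1 0 0
1 0 1 0

After press 3 at (2,3):
1 1 0 1
0 1 0 0
1 1 1 1
1 0 1 1

After press 4 at (3,3):
1 1 0 1
0 1 0 0
1 1 1 0
1 0 0 0

After press 5 at (3,3):
1 1 0 1
0 1 0 0
1 1 1 1
1 0 1 1

After press 6 at (3,0):
1 1 0 1
0 1 0 0
0 1 1 1
0 1 1 1

After press 7 at (0,0):
0 0 0 1
1 1 0 0
0 1 1 1
0 1 1 1

Answer: 0 0 0 1
1 1 0 0
0 1 1 1
0 1 1 1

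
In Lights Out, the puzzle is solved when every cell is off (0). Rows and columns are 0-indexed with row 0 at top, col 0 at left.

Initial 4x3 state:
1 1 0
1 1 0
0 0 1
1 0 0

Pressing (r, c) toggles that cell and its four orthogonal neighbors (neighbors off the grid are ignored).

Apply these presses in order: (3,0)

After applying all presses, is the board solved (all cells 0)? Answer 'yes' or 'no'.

After press 1 at (3,0):
1 1 0
1 1 0
1 0 1
0 1 0

Lights still on: 7

Answer: no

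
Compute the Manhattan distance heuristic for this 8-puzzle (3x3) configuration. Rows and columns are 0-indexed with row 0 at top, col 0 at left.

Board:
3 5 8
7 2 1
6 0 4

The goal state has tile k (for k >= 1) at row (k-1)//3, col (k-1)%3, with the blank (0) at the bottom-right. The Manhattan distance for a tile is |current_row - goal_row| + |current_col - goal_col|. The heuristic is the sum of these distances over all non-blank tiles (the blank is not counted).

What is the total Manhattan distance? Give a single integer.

Tile 3: (0,0)->(0,2) = 2
Tile 5: (0,1)->(1,1) = 1
Tile 8: (0,2)->(2,1) = 3
Tile 7: (1,0)->(2,0) = 1
Tile 2: (1,1)->(0,1) = 1
Tile 1: (1,2)->(0,0) = 3
Tile 6: (2,0)->(1,2) = 3
Tile 4: (2,2)->(1,0) = 3
Sum: 2 + 1 + 3 + 1 + 1 + 3 + 3 + 3 = 17

Answer: 17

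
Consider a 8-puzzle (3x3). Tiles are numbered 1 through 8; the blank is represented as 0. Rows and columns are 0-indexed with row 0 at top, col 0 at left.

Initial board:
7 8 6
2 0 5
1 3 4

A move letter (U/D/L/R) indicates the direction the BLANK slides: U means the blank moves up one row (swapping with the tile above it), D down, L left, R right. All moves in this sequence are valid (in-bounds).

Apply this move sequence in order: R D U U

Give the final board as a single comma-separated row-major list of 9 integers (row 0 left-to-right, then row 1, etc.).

Answer: 7, 8, 0, 2, 5, 6, 1, 3, 4

Derivation:
After move 1 (R):
7 8 6
2 5 0
1 3 4

After move 2 (D):
7 8 6
2 5 4
1 3 0

After move 3 (U):
7 8 6
2 5 0
1 3 4

After move 4 (U):
7 8 0
2 5 6
1 3 4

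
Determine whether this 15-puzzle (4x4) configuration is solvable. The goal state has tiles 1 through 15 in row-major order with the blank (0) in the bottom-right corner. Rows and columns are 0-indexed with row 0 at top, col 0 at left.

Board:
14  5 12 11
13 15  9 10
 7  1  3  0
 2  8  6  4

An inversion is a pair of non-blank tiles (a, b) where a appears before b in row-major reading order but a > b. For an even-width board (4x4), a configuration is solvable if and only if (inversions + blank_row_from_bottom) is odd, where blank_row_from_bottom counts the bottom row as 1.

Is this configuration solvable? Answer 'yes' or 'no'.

Answer: yes

Derivation:
Inversions: 77
Blank is in row 2 (0-indexed from top), which is row 2 counting from the bottom (bottom = 1).
77 + 2 = 79, which is odd, so the puzzle is solvable.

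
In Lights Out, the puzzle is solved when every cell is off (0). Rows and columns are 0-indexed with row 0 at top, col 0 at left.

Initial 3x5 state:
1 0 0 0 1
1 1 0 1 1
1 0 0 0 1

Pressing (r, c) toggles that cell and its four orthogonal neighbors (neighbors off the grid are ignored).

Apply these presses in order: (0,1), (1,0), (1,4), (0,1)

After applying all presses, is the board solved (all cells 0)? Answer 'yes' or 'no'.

Answer: yes

Derivation:
After press 1 at (0,1):
0 1 1 0 1
1 0 0 1 1
1 0 0 0 1

After press 2 at (1,0):
1 1 1 0 1
0 1 0 1 1
0 0 0 0 1

After press 3 at (1,4):
1 1 1 0 0
0 1 0 0 0
0 0 0 0 0

After press 4 at (0,1):
0 0 0 0 0
0 0 0 0 0
0 0 0 0 0

Lights still on: 0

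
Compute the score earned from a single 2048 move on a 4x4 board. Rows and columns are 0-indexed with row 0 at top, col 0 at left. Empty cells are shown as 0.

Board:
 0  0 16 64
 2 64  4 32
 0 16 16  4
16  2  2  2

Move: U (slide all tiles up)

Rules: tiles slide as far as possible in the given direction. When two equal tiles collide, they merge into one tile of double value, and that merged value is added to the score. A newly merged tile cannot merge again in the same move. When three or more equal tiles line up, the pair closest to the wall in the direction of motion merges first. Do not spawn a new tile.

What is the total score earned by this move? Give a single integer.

Answer: 0

Derivation:
Slide up:
col 0: [0, 2, 0, 16] -> [2, 16, 0, 0]  score +0 (running 0)
col 1: [0, 64, 16, 2] -> [64, 16, 2, 0]  score +0 (running 0)
col 2: [16, 4, 16, 2] -> [16, 4, 16, 2]  score +0 (running 0)
col 3: [64, 32, 4, 2] -> [64, 32, 4, 2]  score +0 (running 0)
Board after move:
 2 64 16 64
16 16  4 32
 0  2 16  4
 0  0  2  2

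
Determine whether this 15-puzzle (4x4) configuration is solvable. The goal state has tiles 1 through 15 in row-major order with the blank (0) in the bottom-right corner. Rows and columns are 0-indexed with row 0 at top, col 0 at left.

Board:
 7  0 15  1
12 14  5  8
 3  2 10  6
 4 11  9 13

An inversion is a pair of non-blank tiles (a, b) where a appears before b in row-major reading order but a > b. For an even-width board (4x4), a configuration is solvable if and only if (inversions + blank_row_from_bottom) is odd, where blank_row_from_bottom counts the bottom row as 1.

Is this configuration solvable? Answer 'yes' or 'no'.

Answer: yes

Derivation:
Inversions: 51
Blank is in row 0 (0-indexed from top), which is row 4 counting from the bottom (bottom = 1).
51 + 4 = 55, which is odd, so the puzzle is solvable.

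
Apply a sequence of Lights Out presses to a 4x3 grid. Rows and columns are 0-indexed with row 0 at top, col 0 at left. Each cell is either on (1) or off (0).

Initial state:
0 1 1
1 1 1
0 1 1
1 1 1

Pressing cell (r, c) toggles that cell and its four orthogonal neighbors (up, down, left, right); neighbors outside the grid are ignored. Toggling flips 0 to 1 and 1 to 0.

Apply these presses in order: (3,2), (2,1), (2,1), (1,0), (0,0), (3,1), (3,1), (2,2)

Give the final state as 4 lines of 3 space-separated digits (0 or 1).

After press 1 at (3,2):
0 1 1
1 1 1
0 1 0
1 0 0

After press 2 at (2,1):
0 1 1
1 0 1
1 0 1
1 1 0

After press 3 at (2,1):
0 1 1
1 1 1
0 1 0
1 0 0

After press 4 at (1,0):
1 1 1
0 0 1
1 1 0
1 0 0

After press 5 at (0,0):
0 0 1
1 0 1
1 1 0
1 0 0

After press 6 at (3,1):
0 0 1
1 0 1
1 0 0
0 1 1

After press 7 at (3,1):
0 0 1
1 0 1
1 1 0
1 0 0

After press 8 at (2,2):
0 0 1
1 0 0
1 0 1
1 0 1

Answer: 0 0 1
1 0 0
1 0 1
1 0 1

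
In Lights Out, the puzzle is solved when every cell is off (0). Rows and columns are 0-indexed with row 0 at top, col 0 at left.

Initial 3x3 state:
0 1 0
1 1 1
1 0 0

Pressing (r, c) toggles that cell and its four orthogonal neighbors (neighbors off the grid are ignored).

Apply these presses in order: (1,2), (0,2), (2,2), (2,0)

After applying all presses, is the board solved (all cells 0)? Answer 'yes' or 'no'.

Answer: yes

Derivation:
After press 1 at (1,2):
0 1 1
1 0 0
1 0 1

After press 2 at (0,2):
0 0 0
1 0 1
1 0 1

After press 3 at (2,2):
0 0 0
1 0 0
1 1 0

After press 4 at (2,0):
0 0 0
0 0 0
0 0 0

Lights still on: 0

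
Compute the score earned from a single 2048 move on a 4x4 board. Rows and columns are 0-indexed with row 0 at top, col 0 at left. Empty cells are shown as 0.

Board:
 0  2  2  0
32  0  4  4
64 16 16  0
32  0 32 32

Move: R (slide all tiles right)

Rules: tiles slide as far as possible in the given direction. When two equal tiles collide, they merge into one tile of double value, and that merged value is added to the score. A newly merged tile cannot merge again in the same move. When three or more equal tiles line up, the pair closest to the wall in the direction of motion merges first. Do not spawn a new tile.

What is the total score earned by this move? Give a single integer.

Slide right:
row 0: [0, 2, 2, 0] -> [0, 0, 0, 4]  score +4 (running 4)
row 1: [32, 0, 4, 4] -> [0, 0, 32, 8]  score +8 (running 12)
row 2: [64, 16, 16, 0] -> [0, 0, 64, 32]  score +32 (running 44)
row 3: [32, 0, 32, 32] -> [0, 0, 32, 64]  score +64 (running 108)
Board after move:
 0  0  0  4
 0  0 32  8
 0  0 64 32
 0  0 32 64

Answer: 108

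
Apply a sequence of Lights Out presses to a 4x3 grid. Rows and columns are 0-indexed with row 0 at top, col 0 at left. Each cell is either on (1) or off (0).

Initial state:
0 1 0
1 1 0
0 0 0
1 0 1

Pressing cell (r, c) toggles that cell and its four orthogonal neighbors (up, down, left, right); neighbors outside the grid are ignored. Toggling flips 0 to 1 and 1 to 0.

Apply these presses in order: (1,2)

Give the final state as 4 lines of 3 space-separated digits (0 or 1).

After press 1 at (1,2):
0 1 1
1 0 1
0 0 1
1 0 1

Answer: 0 1 1
1 0 1
0 0 1
1 0 1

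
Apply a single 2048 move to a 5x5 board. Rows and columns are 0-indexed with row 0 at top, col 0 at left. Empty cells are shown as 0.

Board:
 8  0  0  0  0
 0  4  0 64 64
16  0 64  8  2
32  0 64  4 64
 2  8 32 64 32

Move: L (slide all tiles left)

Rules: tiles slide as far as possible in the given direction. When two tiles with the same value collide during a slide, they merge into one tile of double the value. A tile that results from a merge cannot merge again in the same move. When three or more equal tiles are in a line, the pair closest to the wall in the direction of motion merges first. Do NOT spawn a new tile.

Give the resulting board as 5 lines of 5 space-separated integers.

Answer:   8   0   0   0   0
  4 128   0   0   0
 16  64   8   2   0
 32  64   4  64   0
  2   8  32  64  32

Derivation:
Slide left:
row 0: [8, 0, 0, 0, 0] -> [8, 0, 0, 0, 0]
row 1: [0, 4, 0, 64, 64] -> [4, 128, 0, 0, 0]
row 2: [16, 0, 64, 8, 2] -> [16, 64, 8, 2, 0]
row 3: [32, 0, 64, 4, 64] -> [32, 64, 4, 64, 0]
row 4: [2, 8, 32, 64, 32] -> [2, 8, 32, 64, 32]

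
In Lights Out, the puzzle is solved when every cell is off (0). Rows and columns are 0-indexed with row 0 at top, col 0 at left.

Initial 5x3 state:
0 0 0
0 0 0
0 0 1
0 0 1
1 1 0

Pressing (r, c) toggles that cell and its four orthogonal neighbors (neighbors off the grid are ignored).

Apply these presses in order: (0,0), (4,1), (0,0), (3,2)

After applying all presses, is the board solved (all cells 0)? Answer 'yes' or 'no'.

Answer: yes

Derivation:
After press 1 at (0,0):
1 1 0
1 0 0
0 0 1
0 0 1
1 1 0

After press 2 at (4,1):
1 1 0
1 0 0
0 0 1
0 1 1
0 0 1

After press 3 at (0,0):
0 0 0
0 0 0
0 0 1
0 1 1
0 0 1

After press 4 at (3,2):
0 0 0
0 0 0
0 0 0
0 0 0
0 0 0

Lights still on: 0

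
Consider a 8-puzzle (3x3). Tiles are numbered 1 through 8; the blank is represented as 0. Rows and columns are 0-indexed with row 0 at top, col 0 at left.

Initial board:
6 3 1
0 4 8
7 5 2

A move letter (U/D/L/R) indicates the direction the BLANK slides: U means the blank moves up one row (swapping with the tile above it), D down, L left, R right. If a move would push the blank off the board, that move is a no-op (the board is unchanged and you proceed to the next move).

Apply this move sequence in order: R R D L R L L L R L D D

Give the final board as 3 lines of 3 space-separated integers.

Answer: 6 3 1
4 8 2
0 7 5

Derivation:
After move 1 (R):
6 3 1
4 0 8
7 5 2

After move 2 (R):
6 3 1
4 8 0
7 5 2

After move 3 (D):
6 3 1
4 8 2
7 5 0

After move 4 (L):
6 3 1
4 8 2
7 0 5

After move 5 (R):
6 3 1
4 8 2
7 5 0

After move 6 (L):
6 3 1
4 8 2
7 0 5

After move 7 (L):
6 3 1
4 8 2
0 7 5

After move 8 (L):
6 3 1
4 8 2
0 7 5

After move 9 (R):
6 3 1
4 8 2
7 0 5

After move 10 (L):
6 3 1
4 8 2
0 7 5

After move 11 (D):
6 3 1
4 8 2
0 7 5

After move 12 (D):
6 3 1
4 8 2
0 7 5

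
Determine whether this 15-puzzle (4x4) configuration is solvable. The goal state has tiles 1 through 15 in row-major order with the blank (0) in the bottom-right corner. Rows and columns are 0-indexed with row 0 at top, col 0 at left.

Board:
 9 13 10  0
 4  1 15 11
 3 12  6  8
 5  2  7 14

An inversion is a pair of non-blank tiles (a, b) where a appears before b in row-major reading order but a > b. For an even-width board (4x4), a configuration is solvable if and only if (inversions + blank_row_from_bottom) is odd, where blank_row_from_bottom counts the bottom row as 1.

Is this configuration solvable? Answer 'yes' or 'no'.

Answer: yes

Derivation:
Inversions: 57
Blank is in row 0 (0-indexed from top), which is row 4 counting from the bottom (bottom = 1).
57 + 4 = 61, which is odd, so the puzzle is solvable.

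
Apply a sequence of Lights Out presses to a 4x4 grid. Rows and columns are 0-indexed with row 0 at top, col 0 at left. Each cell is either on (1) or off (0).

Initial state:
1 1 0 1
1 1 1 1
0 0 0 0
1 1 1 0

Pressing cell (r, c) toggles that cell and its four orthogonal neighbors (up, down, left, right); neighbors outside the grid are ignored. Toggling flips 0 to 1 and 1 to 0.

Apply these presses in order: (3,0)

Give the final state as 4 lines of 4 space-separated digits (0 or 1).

After press 1 at (3,0):
1 1 0 1
1 1 1 1
1 0 0 0
0 0 1 0

Answer: 1 1 0 1
1 1 1 1
1 0 0 0
0 0 1 0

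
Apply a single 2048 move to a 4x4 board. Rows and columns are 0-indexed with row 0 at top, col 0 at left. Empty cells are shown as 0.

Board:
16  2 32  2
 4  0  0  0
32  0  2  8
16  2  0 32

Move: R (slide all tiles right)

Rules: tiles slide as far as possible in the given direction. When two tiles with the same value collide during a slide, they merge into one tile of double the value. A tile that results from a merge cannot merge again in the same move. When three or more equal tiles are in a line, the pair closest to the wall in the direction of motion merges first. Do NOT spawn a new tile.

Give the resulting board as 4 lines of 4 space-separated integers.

Slide right:
row 0: [16, 2, 32, 2] -> [16, 2, 32, 2]
row 1: [4, 0, 0, 0] -> [0, 0, 0, 4]
row 2: [32, 0, 2, 8] -> [0, 32, 2, 8]
row 3: [16, 2, 0, 32] -> [0, 16, 2, 32]

Answer: 16  2 32  2
 0  0  0  4
 0 32  2  8
 0 16  2 32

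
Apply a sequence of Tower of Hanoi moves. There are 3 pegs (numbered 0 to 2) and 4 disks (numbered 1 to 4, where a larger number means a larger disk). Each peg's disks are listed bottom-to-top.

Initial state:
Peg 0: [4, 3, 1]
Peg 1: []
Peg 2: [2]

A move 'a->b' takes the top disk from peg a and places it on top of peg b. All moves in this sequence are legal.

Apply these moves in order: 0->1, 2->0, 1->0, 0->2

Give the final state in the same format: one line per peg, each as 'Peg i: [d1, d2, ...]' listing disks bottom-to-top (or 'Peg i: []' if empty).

After move 1 (0->1):
Peg 0: [4, 3]
Peg 1: [1]
Peg 2: [2]

After move 2 (2->0):
Peg 0: [4, 3, 2]
Peg 1: [1]
Peg 2: []

After move 3 (1->0):
Peg 0: [4, 3, 2, 1]
Peg 1: []
Peg 2: []

After move 4 (0->2):
Peg 0: [4, 3, 2]
Peg 1: []
Peg 2: [1]

Answer: Peg 0: [4, 3, 2]
Peg 1: []
Peg 2: [1]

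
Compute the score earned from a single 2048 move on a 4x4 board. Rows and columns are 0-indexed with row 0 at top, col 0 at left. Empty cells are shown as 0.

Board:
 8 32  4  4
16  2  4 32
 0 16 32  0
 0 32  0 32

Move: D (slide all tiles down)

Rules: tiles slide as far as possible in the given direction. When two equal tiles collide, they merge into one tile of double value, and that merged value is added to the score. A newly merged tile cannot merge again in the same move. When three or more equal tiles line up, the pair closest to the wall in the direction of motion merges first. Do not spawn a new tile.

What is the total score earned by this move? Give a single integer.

Slide down:
col 0: [8, 16, 0, 0] -> [0, 0, 8, 16]  score +0 (running 0)
col 1: [32, 2, 16, 32] -> [32, 2, 16, 32]  score +0 (running 0)
col 2: [4, 4, 32, 0] -> [0, 0, 8, 32]  score +8 (running 8)
col 3: [4, 32, 0, 32] -> [0, 0, 4, 64]  score +64 (running 72)
Board after move:
 0 32  0  0
 0  2  0  0
 8 16  8  4
16 32 32 64

Answer: 72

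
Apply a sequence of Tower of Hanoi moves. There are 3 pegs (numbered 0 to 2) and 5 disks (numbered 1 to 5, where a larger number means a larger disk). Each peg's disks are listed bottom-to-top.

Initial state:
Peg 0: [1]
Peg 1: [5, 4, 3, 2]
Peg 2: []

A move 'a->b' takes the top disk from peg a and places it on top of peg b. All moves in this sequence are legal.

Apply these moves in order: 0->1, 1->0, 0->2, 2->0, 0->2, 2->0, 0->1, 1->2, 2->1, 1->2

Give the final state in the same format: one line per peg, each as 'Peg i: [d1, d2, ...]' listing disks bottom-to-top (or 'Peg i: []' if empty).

Answer: Peg 0: []
Peg 1: [5, 4, 3, 2]
Peg 2: [1]

Derivation:
After move 1 (0->1):
Peg 0: []
Peg 1: [5, 4, 3, 2, 1]
Peg 2: []

After move 2 (1->0):
Peg 0: [1]
Peg 1: [5, 4, 3, 2]
Peg 2: []

After move 3 (0->2):
Peg 0: []
Peg 1: [5, 4, 3, 2]
Peg 2: [1]

After move 4 (2->0):
Peg 0: [1]
Peg 1: [5, 4, 3, 2]
Peg 2: []

After move 5 (0->2):
Peg 0: []
Peg 1: [5, 4, 3, 2]
Peg 2: [1]

After move 6 (2->0):
Peg 0: [1]
Peg 1: [5, 4, 3, 2]
Peg 2: []

After move 7 (0->1):
Peg 0: []
Peg 1: [5, 4, 3, 2, 1]
Peg 2: []

After move 8 (1->2):
Peg 0: []
Peg 1: [5, 4, 3, 2]
Peg 2: [1]

After move 9 (2->1):
Peg 0: []
Peg 1: [5, 4, 3, 2, 1]
Peg 2: []

After move 10 (1->2):
Peg 0: []
Peg 1: [5, 4, 3, 2]
Peg 2: [1]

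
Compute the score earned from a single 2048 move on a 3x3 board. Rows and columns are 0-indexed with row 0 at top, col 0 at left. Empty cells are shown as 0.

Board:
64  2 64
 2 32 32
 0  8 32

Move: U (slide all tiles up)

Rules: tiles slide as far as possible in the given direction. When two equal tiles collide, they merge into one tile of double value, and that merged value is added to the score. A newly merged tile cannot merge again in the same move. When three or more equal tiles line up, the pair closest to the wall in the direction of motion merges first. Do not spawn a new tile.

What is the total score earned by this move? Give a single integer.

Slide up:
col 0: [64, 2, 0] -> [64, 2, 0]  score +0 (running 0)
col 1: [2, 32, 8] -> [2, 32, 8]  score +0 (running 0)
col 2: [64, 32, 32] -> [64, 64, 0]  score +64 (running 64)
Board after move:
64  2 64
 2 32 64
 0  8  0

Answer: 64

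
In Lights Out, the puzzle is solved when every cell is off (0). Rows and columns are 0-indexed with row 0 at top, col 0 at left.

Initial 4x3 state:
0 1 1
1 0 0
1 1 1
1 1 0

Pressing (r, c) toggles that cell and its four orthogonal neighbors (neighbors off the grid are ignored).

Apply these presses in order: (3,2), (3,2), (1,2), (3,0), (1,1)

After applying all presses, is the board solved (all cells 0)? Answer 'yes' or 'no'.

Answer: yes

Derivation:
After press 1 at (3,2):
0 1 1
1 0 0
1 1 0
1 0 1

After press 2 at (3,2):
0 1 1
1 0 0
1 1 1
1 1 0

After press 3 at (1,2):
0 1 0
1 1 1
1 1 0
1 1 0

After press 4 at (3,0):
0 1 0
1 1 1
0 1 0
0 0 0

After press 5 at (1,1):
0 0 0
0 0 0
0 0 0
0 0 0

Lights still on: 0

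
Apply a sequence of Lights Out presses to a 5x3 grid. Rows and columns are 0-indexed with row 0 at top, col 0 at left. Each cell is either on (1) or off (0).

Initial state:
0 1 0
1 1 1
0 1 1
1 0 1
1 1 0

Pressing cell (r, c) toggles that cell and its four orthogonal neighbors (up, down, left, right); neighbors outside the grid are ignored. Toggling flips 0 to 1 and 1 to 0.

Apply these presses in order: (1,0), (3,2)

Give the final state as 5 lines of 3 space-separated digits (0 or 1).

Answer: 1 1 0
0 0 1
1 1 0
1 1 0
1 1 1

Derivation:
After press 1 at (1,0):
1 1 0
0 0 1
1 1 1
1 0 1
1 1 0

After press 2 at (3,2):
1 1 0
0 0 1
1 1 0
1 1 0
1 1 1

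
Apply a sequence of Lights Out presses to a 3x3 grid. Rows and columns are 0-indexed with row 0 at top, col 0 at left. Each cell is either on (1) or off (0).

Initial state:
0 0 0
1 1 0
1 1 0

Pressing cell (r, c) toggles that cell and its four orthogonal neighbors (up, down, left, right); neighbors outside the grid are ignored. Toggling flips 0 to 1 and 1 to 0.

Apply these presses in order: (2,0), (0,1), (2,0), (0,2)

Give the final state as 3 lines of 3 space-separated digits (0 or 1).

After press 1 at (2,0):
0 0 0
0 1 0
0 0 0

After press 2 at (0,1):
1 1 1
0 0 0
0 0 0

After press 3 at (2,0):
1 1 1
1 0 0
1 1 0

After press 4 at (0,2):
1 0 0
1 0 1
1 1 0

Answer: 1 0 0
1 0 1
1 1 0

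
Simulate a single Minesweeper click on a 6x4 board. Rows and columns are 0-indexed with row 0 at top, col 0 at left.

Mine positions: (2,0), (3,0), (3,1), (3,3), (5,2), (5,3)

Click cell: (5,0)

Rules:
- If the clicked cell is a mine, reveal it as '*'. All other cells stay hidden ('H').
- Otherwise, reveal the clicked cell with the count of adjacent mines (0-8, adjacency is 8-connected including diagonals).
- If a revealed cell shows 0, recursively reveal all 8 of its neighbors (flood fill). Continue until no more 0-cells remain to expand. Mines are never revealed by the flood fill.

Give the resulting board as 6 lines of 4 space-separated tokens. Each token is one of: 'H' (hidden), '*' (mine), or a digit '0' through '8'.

H H H H
H H H H
H H H H
H H H H
2 3 H H
0 1 H H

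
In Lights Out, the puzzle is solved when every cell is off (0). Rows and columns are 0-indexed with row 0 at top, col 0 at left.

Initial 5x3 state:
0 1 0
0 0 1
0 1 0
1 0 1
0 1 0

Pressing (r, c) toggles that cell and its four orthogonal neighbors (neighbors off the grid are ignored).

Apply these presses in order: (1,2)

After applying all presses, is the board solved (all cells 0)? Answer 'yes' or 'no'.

Answer: no

Derivation:
After press 1 at (1,2):
0 1 1
0 1 0
0 1 1
1 0 1
0 1 0

Lights still on: 8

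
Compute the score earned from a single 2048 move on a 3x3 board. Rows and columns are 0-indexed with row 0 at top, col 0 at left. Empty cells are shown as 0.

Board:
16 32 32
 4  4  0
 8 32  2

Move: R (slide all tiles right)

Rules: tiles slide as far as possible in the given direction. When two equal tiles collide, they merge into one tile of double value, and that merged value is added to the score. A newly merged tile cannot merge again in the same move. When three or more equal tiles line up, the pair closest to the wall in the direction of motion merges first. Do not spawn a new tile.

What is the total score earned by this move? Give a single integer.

Answer: 72

Derivation:
Slide right:
row 0: [16, 32, 32] -> [0, 16, 64]  score +64 (running 64)
row 1: [4, 4, 0] -> [0, 0, 8]  score +8 (running 72)
row 2: [8, 32, 2] -> [8, 32, 2]  score +0 (running 72)
Board after move:
 0 16 64
 0  0  8
 8 32  2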